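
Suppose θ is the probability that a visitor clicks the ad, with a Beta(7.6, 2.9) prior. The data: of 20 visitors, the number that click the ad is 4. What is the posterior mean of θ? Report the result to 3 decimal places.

Posterior mean ≈ 0.380

Observing 4 successes and 16 failures updates Beta(7.6, 2.9) by adding the success and failure counts to the two shape parameters: α = 7.6+4 = 11.6, β = 2.9+16 = 18.9.
E[θ | data] = 11.6/(11.6+18.9) = 0.380.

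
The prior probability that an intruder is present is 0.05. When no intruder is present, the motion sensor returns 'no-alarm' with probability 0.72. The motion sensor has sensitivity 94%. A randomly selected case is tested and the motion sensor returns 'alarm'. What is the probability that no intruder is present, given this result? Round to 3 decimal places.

Let H be the event that an intruder is present. P(H) = 0.05, so P(¬H) = 0.95. With E the 'alarm' result, P(E|H) = 0.94 and P(E|¬H) = 0.28.
P(E) = 0.94·0.05 + 0.28·0.95 = 0.047000 + 0.26600 = 0.31300.
By Bayes' theorem, P(H|E) = 0.047000 / 0.31300 = 0.150. Hence P(¬H|E) = 1 − 0.150 = 0.850.

P(¬H | E) ≈ 0.850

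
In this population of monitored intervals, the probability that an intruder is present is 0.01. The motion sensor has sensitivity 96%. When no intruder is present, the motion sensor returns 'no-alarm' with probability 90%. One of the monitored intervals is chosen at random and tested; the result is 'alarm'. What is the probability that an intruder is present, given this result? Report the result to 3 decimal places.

Write H for 'an intruder is present'. Prior odds H:¬H = 0.01/0.99 = 0.010101. For the 'alarm' outcome, the likelihood ratio is 0.96/0.1 = 9.6000.
Posterior odds = 0.010101 × 9.6000 = 0.096970, so P(H|E) = 0.096970/(1+0.096970) = 0.088.

P(H | E) ≈ 0.088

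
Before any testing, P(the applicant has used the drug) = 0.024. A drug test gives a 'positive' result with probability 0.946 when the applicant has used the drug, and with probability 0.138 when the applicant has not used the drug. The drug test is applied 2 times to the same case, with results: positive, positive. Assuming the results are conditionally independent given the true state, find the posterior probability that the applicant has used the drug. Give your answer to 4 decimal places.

With H the event that the applicant has used the drug, the joint likelihood of the observed sequence is P(data|H) = 0.946·0.946 = 0.89492 and P(data|¬H) = 0.138·0.138 = 0.019044.
Bayes: P(H|data) = 0.024·0.89492 / (0.024·0.89492 + 0.976·0.019044) = 0.021478/0.040065 = 0.5361.

Posterior P(H) ≈ 0.5361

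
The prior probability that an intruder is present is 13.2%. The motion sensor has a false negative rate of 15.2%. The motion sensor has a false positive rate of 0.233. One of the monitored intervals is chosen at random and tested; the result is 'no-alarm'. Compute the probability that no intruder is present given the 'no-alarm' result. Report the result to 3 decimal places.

P(¬H | E) ≈ 0.971

Write H for 'an intruder is present'. Prior odds H:¬H = 0.132/0.868 = 0.15207. For the 'no-alarm' outcome, the likelihood ratio is 0.152/0.767 = 0.19817.
Posterior odds = 0.15207 × 0.19817 = 0.030137, so P(H|E) = 0.030137/(1+0.030137) = 0.029. Then P(¬H|E) = 1 − 0.029 = 0.971.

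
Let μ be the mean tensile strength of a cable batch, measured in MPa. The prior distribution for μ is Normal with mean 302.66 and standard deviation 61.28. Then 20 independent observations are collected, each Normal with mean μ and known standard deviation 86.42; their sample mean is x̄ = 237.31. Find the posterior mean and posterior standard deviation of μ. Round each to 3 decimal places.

With known σ, the Normal prior is conjugate. Weight on the data is w = (n/σ²)/(n/σ² + 1/τ₀²) = 0.00267794/(0.00267794+0.00026629) = 0.90955.
Posterior mean = w·x̄ + (1−w)·μ₀ = 0.90955·237.31 + 0.090446·302.66 = 243.221. Posterior variance = 1/(0.00267794+0.00026629) = 339.646, so SD = 18.429.

Posterior mean ≈ 243.221; posterior SD ≈ 18.429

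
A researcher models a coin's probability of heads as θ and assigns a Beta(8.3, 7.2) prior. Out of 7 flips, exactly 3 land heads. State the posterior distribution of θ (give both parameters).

Posterior: Beta(11.3, 11.2)

Observing 3 successes and 4 failures updates Beta(8.3, 7.2) by adding the success and failure counts to the two shape parameters: α = 8.3+3 = 11.3, β = 7.2+4 = 11.2.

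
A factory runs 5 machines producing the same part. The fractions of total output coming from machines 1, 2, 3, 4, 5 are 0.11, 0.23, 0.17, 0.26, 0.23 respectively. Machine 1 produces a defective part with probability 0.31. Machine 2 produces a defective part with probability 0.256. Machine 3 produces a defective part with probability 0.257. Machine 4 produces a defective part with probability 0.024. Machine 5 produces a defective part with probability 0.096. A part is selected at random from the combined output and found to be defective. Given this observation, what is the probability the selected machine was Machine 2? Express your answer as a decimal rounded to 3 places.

Posterior probability ≈ 0.357

P(defective|M1) = 0.31; P(defective|M2) = 0.256; P(defective|M3) = 0.257; P(defective|M4) = 0.024; P(defective|M5) = 0.096.
Prior × likelihood for each source: 0.11·0.31=0.03410, 0.23·0.256=0.05888, 0.17·0.257=0.04369, 0.26·0.024=0.006240, 0.23·0.096=0.02208. Summing gives P(defective) = 0.16499.
P(Machine 2 | defective) = 0.05888 / 0.16499 = 0.357.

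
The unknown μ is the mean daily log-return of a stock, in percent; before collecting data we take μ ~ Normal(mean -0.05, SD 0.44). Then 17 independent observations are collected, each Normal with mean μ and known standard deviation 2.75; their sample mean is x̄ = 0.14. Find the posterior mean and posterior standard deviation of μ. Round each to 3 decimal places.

Posterior mean ≈ 0.008; posterior SD ≈ 0.367

With known σ, the Normal prior is conjugate. Weight on the data is w = (n/σ²)/(n/σ² + 1/τ₀²) = 2.24793/(2.24793+5.16529) = 0.30323.
Posterior mean = w·x̄ + (1−w)·μ₀ = 0.30323·0.14 + 0.69677·-0.05 = 0.008. Posterior variance = 1/(2.24793+5.16529) = 0.134894, so SD = 0.367.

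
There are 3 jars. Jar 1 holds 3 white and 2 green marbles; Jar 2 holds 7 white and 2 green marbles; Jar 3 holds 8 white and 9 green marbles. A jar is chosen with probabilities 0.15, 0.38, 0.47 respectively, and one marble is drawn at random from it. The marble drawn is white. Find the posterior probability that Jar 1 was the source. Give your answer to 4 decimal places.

Posterior probability ≈ 0.1483

P(white|Jar 1) = 0.6; P(white|Jar 2) = 0.7778; P(white|Jar 3) = 0.4706.
Prior × likelihood for each source: 0.15·0.6=0.09000, 0.38·0.7778=0.2956, 0.47·0.4706=0.2212. Summing gives P(white) = 0.60673.
P(Jar 1 | white) = 0.09000 / 0.60673 = 0.1483.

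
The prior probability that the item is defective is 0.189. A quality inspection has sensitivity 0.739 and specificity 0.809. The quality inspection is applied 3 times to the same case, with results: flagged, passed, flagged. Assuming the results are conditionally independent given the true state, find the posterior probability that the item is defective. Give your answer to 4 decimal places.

With H the event that the item is defective, the joint likelihood of the observed sequence is P(data|H) = 0.739·0.261·0.739 = 0.14254 and P(data|¬H) = 0.191·0.809·0.191 = 0.029513.
Bayes: P(H|data) = 0.189·0.14254 / (0.189·0.14254 + 0.811·0.029513) = 0.026940/0.050875 = 0.5295.

Posterior P(H) ≈ 0.5295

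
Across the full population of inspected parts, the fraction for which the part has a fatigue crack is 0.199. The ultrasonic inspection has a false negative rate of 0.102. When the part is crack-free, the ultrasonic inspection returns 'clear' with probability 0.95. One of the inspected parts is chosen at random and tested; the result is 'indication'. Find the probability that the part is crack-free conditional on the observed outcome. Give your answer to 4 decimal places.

P(¬H | E) ≈ 0.1831

Let H be the event that the part has a fatigue crack. P(H) = 0.199, so P(¬H) = 0.801. With E the 'indication' result, P(E|H) = 0.898 and P(E|¬H) = 0.05.
P(E) = 0.898·0.199 + 0.05·0.801 = 0.17870 + 0.040050 = 0.21875.
By Bayes' theorem, P(H|E) = 0.17870 / 0.21875 = 0.8169. Hence P(¬H|E) = 1 − 0.8169 = 0.1831.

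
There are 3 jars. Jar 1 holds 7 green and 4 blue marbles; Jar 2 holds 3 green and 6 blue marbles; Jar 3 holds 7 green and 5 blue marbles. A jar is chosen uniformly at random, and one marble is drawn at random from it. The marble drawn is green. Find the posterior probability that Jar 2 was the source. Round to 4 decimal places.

P(green|Jar 1) = 0.6364; P(green|Jar 2) = 0.3333; P(green|Jar 3) = 0.5833.
Prior × likelihood for each source: 0.333333·0.6364=0.2121, 0.333333·0.3333=0.1111, 0.333333·0.5833=0.1944. Summing gives P(green) = 0.51768.
P(Jar 2 | green) = 0.1111 / 0.51768 = 0.2146.

Posterior probability ≈ 0.2146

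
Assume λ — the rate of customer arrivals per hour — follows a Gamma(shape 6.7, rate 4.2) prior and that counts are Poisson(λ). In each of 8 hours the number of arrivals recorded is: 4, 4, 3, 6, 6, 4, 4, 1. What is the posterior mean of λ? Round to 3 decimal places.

Posterior mean ≈ 3.172

The Poisson likelihood adds the total count to the shape and the number of exposure periods to the rate. Here ∑xᵢ = 32 and n = 8, so shape 6.7→38.7 and rate 4.2→12.2.
E[λ | data] = 38.7/12.2 = 3.172.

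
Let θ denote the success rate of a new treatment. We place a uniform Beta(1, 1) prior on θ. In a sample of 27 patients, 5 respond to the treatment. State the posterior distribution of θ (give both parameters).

The binomial likelihood is conjugate to the Beta prior: with 5 successes and 22 failures, the posterior is Beta(1+5, 1+22) = Beta(6, 23).

Posterior: Beta(6, 23)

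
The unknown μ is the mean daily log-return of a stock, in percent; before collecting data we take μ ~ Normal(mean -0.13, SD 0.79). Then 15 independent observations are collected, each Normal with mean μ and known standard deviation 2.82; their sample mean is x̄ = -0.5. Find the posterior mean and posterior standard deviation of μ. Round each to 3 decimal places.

Posterior mean ≈ -0.330; posterior SD ≈ 0.535

With known σ, the Normal prior is conjugate. Weight on the data is w = (n/σ²)/(n/σ² + 1/τ₀²) = 1.88622/(1.88622+1.60231) = 0.54069.
Posterior mean = w·x̄ + (1−w)·μ₀ = 0.54069·-0.5 + 0.45931·-0.13 = -0.330. Posterior variance = 1/(1.88622+1.60231) = 0.286654, so SD = 0.535.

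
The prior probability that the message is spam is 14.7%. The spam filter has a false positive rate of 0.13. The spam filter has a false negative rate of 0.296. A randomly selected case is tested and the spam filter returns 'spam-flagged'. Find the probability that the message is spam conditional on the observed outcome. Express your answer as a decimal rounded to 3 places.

Write H for 'the message is spam'. Prior odds H:¬H = 0.147/0.853 = 0.17233. For the 'spam-flagged' outcome, the likelihood ratio is 0.704/0.13 = 5.4154.
Posterior odds = 0.17233 × 5.4154 = 0.93325, so P(H|E) = 0.93325/(1+0.93325) = 0.483.

P(H | E) ≈ 0.483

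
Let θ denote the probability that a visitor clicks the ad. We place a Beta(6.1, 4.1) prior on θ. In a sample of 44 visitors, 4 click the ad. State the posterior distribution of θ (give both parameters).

Observing 4 successes and 40 failures updates Beta(6.1, 4.1) by adding the success and failure counts to the two shape parameters: α = 6.1+4 = 10.1, β = 4.1+40 = 44.1.

Posterior: Beta(10.1, 44.1)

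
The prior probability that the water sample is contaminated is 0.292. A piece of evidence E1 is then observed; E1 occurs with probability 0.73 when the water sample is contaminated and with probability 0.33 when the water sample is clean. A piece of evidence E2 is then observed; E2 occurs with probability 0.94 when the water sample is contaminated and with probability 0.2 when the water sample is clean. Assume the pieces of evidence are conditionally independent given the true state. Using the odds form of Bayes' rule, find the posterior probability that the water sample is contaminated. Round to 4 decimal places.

Posterior probability ≈ 0.8109

Prior odds = 0.292/(1−0.292) = 0.41243. In log-odds, ln(0.41243) = -0.88569.
Add log likelihood ratios: ln(2.2121) + ln(4.7000) = 2.3415.
Posterior log-odds = 1.4558, so posterior odds = exp(1.4558) = 4.2880. Converting, P(H|E) = 4.2880/5.2880 = 0.8109.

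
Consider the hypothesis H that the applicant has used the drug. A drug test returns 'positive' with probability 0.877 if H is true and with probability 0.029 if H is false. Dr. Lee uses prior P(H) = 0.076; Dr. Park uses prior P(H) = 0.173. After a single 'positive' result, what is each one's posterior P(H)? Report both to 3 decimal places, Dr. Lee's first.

The likelihood ratio for a 'positive' result is 0.877/0.029 = 30.241.
Dr. Lee: prior odds 0.076/0.924 = 0.082251; posterior odds 2.4874; posterior probability 0.713.
Dr. Park: prior odds 0.173/0.827 = 0.20919; posterior odds 6.3262; posterior probability 0.864.

Dr. Lee: 0.713; Dr. Park: 0.864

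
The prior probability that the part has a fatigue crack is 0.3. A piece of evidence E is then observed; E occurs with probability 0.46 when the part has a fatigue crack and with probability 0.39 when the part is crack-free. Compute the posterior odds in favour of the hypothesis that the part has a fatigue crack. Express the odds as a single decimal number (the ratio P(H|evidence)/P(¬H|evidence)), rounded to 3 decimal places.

Posterior odds ≈ 0.505

Prior odds = 0.3/(1−0.3) = 0.42857.
Likelihood ratio for E = 0.46/0.39 = 1.1795.
Posterior odds = prior odds × LR = 0.50549.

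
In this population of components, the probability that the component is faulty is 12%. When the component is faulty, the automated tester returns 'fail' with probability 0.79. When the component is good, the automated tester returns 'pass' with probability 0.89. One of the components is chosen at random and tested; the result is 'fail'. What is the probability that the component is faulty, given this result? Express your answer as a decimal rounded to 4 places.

P(H | E) ≈ 0.4948

Let H be the event that the component is faulty. P(H) = 0.12, so P(¬H) = 0.88. With E the 'fail' result, P(E|H) = 0.79 and P(E|¬H) = 0.11.
P(E) = 0.79·0.12 + 0.11·0.88 = 0.094800 + 0.096800 = 0.19160.
By Bayes' theorem, P(H|E) = 0.094800 / 0.19160 = 0.4948.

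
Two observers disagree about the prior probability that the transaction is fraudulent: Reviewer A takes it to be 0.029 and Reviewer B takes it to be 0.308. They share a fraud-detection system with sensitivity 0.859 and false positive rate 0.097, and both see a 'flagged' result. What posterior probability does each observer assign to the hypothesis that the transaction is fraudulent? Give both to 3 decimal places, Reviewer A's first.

Reviewer A: 0.209; Reviewer B: 0.798

P('+'|H) = 0.859, P('+'|¬H) = 0.097.
Reviewer A: numerator 0.859·0.029 = 0.024911; evidence = 0.024911+0.097·0.971 = 0.11910; posterior = 0.209.
Reviewer B: numerator 0.859·0.308 = 0.26457; evidence = 0.26457+0.097·0.692 = 0.33170; posterior = 0.798.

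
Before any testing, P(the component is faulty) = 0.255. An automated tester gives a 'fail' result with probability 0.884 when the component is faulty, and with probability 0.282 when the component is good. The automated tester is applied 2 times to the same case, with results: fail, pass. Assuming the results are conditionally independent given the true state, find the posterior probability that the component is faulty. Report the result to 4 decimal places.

Posterior P(H) ≈ 0.1477

Let H be the event that the component is faulty; start with P(H) = 0.255. P('fail'|H) = 0.884, P('fail'|¬H) = 0.282.
Update on result 1 ('fail'): P(H) ← 0.884·0.2550 / (0.884·0.2550 + 0.282·0.7450) = 0.22542/0.43551 = 0.5176.
Update on result 2 ('pass'): P(H) ← 0.116·0.5176 / (0.116·0.5176 + 0.718·0.4824) = 0.060042/0.40640 = 0.1477.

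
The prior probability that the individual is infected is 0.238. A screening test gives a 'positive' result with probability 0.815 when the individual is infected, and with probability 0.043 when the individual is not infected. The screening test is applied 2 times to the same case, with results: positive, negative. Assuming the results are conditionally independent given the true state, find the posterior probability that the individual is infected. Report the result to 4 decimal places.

With H the event that the individual is infected, the joint likelihood of the observed sequence is P(data|H) = 0.815·0.185 = 0.15077 and P(data|¬H) = 0.043·0.957 = 0.041151.
Bayes: P(H|data) = 0.238·0.15077 / (0.238·0.15077 + 0.762·0.041151) = 0.035884/0.067242 = 0.5337.

Posterior P(H) ≈ 0.5337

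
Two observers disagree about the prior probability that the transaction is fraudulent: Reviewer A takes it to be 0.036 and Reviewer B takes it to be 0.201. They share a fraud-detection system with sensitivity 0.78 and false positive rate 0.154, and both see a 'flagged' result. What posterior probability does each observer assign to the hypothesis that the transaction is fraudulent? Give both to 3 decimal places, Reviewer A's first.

Reviewer A: 0.159; Reviewer B: 0.560

P('+'|H) = 0.78, P('+'|¬H) = 0.154.
Reviewer A: numerator 0.78·0.036 = 0.028080; evidence = 0.028080+0.154·0.964 = 0.17654; posterior = 0.159.
Reviewer B: numerator 0.78·0.201 = 0.15678; evidence = 0.15678+0.154·0.799 = 0.27983; posterior = 0.560.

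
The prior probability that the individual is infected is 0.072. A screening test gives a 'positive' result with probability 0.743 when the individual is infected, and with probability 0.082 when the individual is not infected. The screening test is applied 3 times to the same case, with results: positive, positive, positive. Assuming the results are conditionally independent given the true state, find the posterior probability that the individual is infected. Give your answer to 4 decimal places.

Let H be the event that the individual is infected; start with P(H) = 0.072. P('positive'|H) = 0.743, P('positive'|¬H) = 0.082.
Update on result 1 ('positive'): P(H) ← 0.743·0.0720 / (0.743·0.0720 + 0.082·0.9280) = 0.053496/0.12959 = 0.4128.
Update on result 2 ('positive'): P(H) ← 0.743·0.4128 / (0.743·0.4128 + 0.082·0.5872) = 0.30671/0.35486 = 0.8643.
Update on result 3 ('positive'): P(H) ← 0.743·0.8643 / (0.743·0.8643 + 0.082·0.1357) = 0.64218/0.65331 = 0.9830.

Posterior P(H) ≈ 0.9830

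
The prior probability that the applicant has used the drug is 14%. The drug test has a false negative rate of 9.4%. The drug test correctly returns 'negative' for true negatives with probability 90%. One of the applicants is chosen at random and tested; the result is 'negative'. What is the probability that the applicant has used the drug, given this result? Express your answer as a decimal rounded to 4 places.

Let H be the event that the applicant has used the drug. P(H) = 0.14, so P(¬H) = 0.86. With E the 'negative' result, P(E|H) = 0.094 and P(E|¬H) = 0.9.
P(E) = 0.094·0.14 + 0.9·0.86 = 0.013160 + 0.77400 = 0.78716.
By Bayes' theorem, P(H|E) = 0.013160 / 0.78716 = 0.0167.

P(H | E) ≈ 0.0167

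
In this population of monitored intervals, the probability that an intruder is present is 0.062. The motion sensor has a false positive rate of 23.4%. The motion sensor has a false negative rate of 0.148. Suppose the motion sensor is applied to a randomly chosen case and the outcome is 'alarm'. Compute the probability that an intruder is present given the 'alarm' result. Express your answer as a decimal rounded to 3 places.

P(H | E) ≈ 0.194

Write H for 'an intruder is present'. Prior odds H:¬H = 0.062/0.938 = 0.066098. For the 'alarm' outcome, the likelihood ratio is 0.852/0.234 = 3.6410.
Posterior odds = 0.066098 × 3.6410 = 0.24066, so P(H|E) = 0.24066/(1+0.24066) = 0.194.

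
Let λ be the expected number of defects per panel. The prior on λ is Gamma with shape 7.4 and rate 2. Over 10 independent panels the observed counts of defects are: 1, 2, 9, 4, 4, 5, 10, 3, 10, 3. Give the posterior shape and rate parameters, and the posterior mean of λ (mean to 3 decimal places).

Total count ∑xᵢ = 51 over n = 10 panels.
Gamma is conjugate to the Poisson likelihood: posterior is Gamma(shape = 7.4+51 = 58.4, rate = 2+10 = 12).
Posterior mean = shape/rate = 58.4/12 = 4.867.

Posterior: Gamma(shape=58.4, rate=12); mean ≈ 4.867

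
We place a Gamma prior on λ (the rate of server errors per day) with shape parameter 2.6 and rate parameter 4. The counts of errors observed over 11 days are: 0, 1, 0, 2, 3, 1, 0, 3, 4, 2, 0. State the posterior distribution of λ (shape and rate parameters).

Total count ∑xᵢ = 16 over n = 11 days.
Gamma is conjugate to the Poisson likelihood: posterior is Gamma(shape = 2.6+16 = 18.6, rate = 4+11 = 15).

Posterior: Gamma(shape=18.6, rate=15)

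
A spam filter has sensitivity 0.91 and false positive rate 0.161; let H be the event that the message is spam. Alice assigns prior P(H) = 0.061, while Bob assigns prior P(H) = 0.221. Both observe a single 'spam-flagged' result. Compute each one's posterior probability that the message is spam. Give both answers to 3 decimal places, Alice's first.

Alice: 0.269; Bob: 0.616

P('+'|H) = 0.91, P('+'|¬H) = 0.161.
Alice: numerator 0.91·0.061 = 0.055510; evidence = 0.055510+0.161·0.939 = 0.20669; posterior = 0.269.
Bob: numerator 0.91·0.221 = 0.20111; evidence = 0.20111+0.161·0.779 = 0.32653; posterior = 0.616.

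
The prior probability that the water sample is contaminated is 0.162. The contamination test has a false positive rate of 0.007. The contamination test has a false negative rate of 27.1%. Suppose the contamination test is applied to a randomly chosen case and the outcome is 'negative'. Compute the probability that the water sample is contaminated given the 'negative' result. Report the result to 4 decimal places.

P(H | E) ≈ 0.0501

Write H for 'the water sample is contaminated'. Prior odds H:¬H = 0.162/0.838 = 0.19332. For the 'negative' outcome, the likelihood ratio is 0.271/0.993 = 0.27291.
Posterior odds = 0.19332 × 0.27291 = 0.052758, so P(H|E) = 0.052758/(1+0.052758) = 0.0501.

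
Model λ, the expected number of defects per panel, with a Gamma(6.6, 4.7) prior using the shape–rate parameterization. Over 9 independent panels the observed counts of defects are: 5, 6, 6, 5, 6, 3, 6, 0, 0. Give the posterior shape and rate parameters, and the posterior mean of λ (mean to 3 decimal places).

The Poisson likelihood adds the total count to the shape and the number of exposure periods to the rate. Here ∑xᵢ = 37 and n = 9, so shape 6.6→43.6 and rate 4.7→13.7.
Posterior mean = shape/rate = 43.6/13.7 = 3.182.

Posterior: Gamma(shape=43.6, rate=13.7); mean ≈ 3.182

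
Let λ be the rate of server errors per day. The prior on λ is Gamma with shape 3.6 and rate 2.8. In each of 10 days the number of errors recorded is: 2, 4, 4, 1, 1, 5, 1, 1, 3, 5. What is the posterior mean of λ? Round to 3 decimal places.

Total count ∑xᵢ = 27 over n = 10 days.
Gamma is conjugate to the Poisson likelihood: posterior is Gamma(shape = 3.6+27 = 30.6, rate = 2.8+10 = 12.8).
E[λ | data] = 30.6/12.8 = 2.391.

Posterior mean ≈ 2.391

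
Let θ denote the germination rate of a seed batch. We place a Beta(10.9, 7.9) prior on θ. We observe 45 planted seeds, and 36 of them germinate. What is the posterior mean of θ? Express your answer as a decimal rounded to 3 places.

Posterior mean ≈ 0.735

The binomial likelihood is conjugate to the Beta prior: with 36 successes and 9 failures, the posterior is Beta(10.9+36, 7.9+9) = Beta(46.9, 16.9).
E[θ | data] = 46.9/(46.9+16.9) = 0.735.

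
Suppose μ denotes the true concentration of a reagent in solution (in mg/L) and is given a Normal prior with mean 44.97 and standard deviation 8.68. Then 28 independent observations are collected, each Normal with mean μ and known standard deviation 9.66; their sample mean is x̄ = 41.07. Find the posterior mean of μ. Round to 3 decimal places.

Posterior mean ≈ 41.235

With known σ, the Normal prior is conjugate. Weight on the data is w = (n/σ²)/(n/σ² + 1/τ₀²) = 0.300057/(0.300057+0.0132727) = 0.95764.
Posterior mean = w·x̄ + (1−w)·μ₀ = 0.95764·41.07 + 0.042360·44.97 = 41.235.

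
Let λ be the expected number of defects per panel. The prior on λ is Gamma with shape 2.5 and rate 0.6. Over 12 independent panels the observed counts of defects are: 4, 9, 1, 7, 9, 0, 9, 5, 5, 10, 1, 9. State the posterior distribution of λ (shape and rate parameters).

Posterior: Gamma(shape=71.5, rate=12.6)

The Poisson likelihood adds the total count to the shape and the number of exposure periods to the rate. Here ∑xᵢ = 69 and n = 12, so shape 2.5→71.5 and rate 0.6→12.6.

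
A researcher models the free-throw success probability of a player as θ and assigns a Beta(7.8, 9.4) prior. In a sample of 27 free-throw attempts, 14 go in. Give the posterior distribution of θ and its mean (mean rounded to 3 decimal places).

Posterior: Beta(21.8, 22.4); mean ≈ 0.493

The binomial likelihood is conjugate to the Beta prior: with 14 successes and 13 failures, the posterior is Beta(7.8+14, 9.4+13) = Beta(21.8, 22.4).
Posterior mean = α/(α+β) = 21.8/44.2 = 0.493.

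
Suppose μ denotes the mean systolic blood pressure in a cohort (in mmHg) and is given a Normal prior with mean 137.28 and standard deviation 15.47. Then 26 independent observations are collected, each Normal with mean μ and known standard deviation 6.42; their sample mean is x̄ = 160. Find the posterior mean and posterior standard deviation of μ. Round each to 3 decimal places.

With known σ, the Normal prior is conjugate. Weight on the data is w = (n/σ²)/(n/σ² + 1/τ₀²) = 0.630817/(0.630817+0.00417849) = 0.99342.
Posterior mean = w·x̄ + (1−w)·μ₀ = 0.99342·160 + 0.0065803·137.28 = 159.850. Posterior variance = 1/(0.630817+0.00417849) = 1.57481, so SD = 1.255.

Posterior mean ≈ 159.850; posterior SD ≈ 1.255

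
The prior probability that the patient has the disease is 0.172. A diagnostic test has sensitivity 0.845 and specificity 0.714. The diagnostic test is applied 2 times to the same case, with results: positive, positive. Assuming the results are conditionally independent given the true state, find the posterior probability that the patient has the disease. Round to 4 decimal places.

Let H be the event that the patient has the disease; start with P(H) = 0.172. P('positive'|H) = 0.845, P('positive'|¬H) = 0.286.
Update on result 1 ('positive'): P(H) ← 0.845·0.1720 / (0.845·0.1720 + 0.286·0.8280) = 0.14534/0.38215 = 0.3803.
Update on result 2 ('positive'): P(H) ← 0.845·0.3803 / (0.845·0.3803 + 0.286·0.6197) = 0.32137/0.49860 = 0.6446.

Posterior P(H) ≈ 0.6446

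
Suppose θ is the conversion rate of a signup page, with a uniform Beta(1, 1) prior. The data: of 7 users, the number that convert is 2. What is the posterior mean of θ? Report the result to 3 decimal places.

Posterior mean ≈ 0.333

Observing 2 successes and 5 failures updates Beta(1, 1) by adding the success and failure counts to the two shape parameters: α = 1+2 = 3, β = 1+5 = 6.
E[θ | data] = 3/(3+6) = 0.333.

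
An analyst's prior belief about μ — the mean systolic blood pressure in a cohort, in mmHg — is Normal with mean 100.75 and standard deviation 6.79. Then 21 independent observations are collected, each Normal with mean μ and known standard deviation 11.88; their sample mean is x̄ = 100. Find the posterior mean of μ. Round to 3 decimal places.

Posterior mean ≈ 100.095

With known σ, the Normal prior is conjugate. Weight on the data is w = (n/σ²)/(n/σ² + 1/τ₀²) = 0.148794/(0.148794+0.0216900) = 0.87277.
Posterior mean = w·x̄ + (1−w)·μ₀ = 0.87277·100 + 0.12723·100.75 = 100.095.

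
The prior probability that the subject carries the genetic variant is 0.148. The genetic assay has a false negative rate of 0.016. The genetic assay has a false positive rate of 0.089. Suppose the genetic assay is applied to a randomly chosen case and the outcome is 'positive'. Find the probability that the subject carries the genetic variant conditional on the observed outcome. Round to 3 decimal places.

P(H | E) ≈ 0.658

Write H for 'the subject carries the genetic variant'. Prior odds H:¬H = 0.148/0.852 = 0.17371. For the 'positive' outcome, the likelihood ratio is 0.984/0.089 = 11.056.
Posterior odds = 0.17371 × 11.056 = 1.9206, so P(H|E) = 1.9206/(1+1.9206) = 0.658.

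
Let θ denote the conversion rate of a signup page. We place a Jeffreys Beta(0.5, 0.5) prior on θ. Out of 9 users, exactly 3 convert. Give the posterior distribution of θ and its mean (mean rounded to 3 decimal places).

Posterior: Beta(3.5, 6.5); mean ≈ 0.350

Observing 3 successes and 6 failures updates Beta(0.5, 0.5) by adding the success and failure counts to the two shape parameters: α = 0.5+3 = 3.5, β = 0.5+6 = 6.5.
Posterior mean = α/(α+β) = 3.5/10 = 0.350.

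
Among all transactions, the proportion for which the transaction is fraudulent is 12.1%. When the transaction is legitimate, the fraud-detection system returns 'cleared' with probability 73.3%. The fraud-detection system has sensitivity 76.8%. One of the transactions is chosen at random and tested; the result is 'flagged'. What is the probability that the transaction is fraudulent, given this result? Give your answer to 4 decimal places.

P(H | E) ≈ 0.2836

Write H for 'the transaction is fraudulent'. Prior odds H:¬H = 0.121/0.879 = 0.13766. For the 'flagged' outcome, the likelihood ratio is 0.768/0.267 = 2.8764.
Posterior odds = 0.13766 × 2.8764 = 0.39596, so P(H|E) = 0.39596/(1+0.39596) = 0.2836.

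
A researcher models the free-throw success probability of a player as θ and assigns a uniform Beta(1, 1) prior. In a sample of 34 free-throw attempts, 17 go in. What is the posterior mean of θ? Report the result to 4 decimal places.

Posterior mean ≈ 0.5000

The binomial likelihood is conjugate to the Beta prior: with 17 successes and 17 failures, the posterior is Beta(1+17, 1+17) = Beta(18, 18).
E[θ | data] = 18/(18+18) = 0.5000.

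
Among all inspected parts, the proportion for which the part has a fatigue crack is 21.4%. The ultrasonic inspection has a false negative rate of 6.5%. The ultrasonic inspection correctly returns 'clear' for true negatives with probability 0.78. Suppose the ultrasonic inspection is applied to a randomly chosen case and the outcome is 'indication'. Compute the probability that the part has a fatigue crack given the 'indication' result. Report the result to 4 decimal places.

Write H for 'the part has a fatigue crack'. Prior odds H:¬H = 0.214/0.786 = 0.27226. For the 'indication' outcome, the likelihood ratio is 0.935/0.22 = 4.2500.
Posterior odds = 0.27226 × 4.2500 = 1.1571, so P(H|E) = 1.1571/(1+1.1571) = 0.5364.

P(H | E) ≈ 0.5364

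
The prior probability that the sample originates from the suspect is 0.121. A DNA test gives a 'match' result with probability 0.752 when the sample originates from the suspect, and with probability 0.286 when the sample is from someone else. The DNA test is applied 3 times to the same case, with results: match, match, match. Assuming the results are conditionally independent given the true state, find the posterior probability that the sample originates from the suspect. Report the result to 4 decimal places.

Posterior P(H) ≈ 0.7145

Let H be the event that the sample originates from the suspect; start with P(H) = 0.121. P('match'|H) = 0.752, P('match'|¬H) = 0.286.
Update on result 1 ('match'): P(H) ← 0.752·0.1210 / (0.752·0.1210 + 0.286·0.8790) = 0.090992/0.34239 = 0.2658.
Update on result 2 ('match'): P(H) ← 0.752·0.2658 / (0.752·0.2658 + 0.286·0.7342) = 0.19985/0.40984 = 0.4876.
Update on result 3 ('match'): P(H) ← 0.752·0.4876 / (0.752·0.4876 + 0.286·0.5124) = 0.36669/0.51323 = 0.7145.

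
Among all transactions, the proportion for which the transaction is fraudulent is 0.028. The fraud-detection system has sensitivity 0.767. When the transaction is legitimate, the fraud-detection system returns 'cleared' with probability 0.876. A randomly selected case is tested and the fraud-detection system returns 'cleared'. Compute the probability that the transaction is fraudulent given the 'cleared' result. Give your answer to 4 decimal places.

Let H be the event that the transaction is fraudulent. P(H) = 0.028, so P(¬H) = 0.972. With E the 'cleared' result, P(E|H) = 0.233 and P(E|¬H) = 0.876.
P(E) = 0.233·0.028 + 0.876·0.972 = 0.0065240 + 0.85147 = 0.85800.
By Bayes' theorem, P(H|E) = 0.0065240 / 0.85800 = 0.0076.

P(H | E) ≈ 0.0076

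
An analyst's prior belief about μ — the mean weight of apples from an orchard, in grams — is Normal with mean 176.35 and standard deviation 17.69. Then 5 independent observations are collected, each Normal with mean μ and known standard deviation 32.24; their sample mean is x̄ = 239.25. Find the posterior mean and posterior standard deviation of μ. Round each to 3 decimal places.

With known σ, the Normal prior is conjugate. Weight on the data is w = (n/σ²)/(n/σ² + 1/τ₀²) = 0.00481039/(0.00481039+0.00319554) = 0.60085.
Posterior mean = w·x̄ + (1−w)·μ₀ = 0.60085·239.25 + 0.39915·176.35 = 214.144. Posterior variance = 1/(0.00481039+0.00319554) = 124.907, so SD = 11.176.

Posterior mean ≈ 214.144; posterior SD ≈ 11.176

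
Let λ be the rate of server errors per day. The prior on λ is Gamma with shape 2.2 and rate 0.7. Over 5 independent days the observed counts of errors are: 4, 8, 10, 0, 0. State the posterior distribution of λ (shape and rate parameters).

Posterior: Gamma(shape=24.2, rate=5.7)

Total count ∑xᵢ = 22 over n = 5 days.
Gamma is conjugate to the Poisson likelihood: posterior is Gamma(shape = 2.2+22 = 24.2, rate = 0.7+5 = 5.7).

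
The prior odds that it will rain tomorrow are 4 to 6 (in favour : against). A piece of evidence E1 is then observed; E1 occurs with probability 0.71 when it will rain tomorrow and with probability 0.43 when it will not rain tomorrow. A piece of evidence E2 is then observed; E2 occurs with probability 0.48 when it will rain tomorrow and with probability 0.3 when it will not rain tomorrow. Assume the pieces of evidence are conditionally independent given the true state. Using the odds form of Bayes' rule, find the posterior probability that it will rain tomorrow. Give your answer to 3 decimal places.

Prior odds = 4/6 = 0.66667.
Likelihood ratio for E1 = 0.71/0.43 = 1.6512.
Likelihood ratio for E2 = 0.48/0.3 = 1.6000.
Posterior odds = prior odds × LR₁ × LR₂ = 1.7612.
Posterior probability = odds/(1+odds) = 1.7612/2.7612 = 0.638.

Posterior probability ≈ 0.638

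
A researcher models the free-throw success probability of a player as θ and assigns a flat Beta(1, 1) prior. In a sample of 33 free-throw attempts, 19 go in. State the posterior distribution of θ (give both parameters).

The binomial likelihood is conjugate to the Beta prior: with 19 successes and 14 failures, the posterior is Beta(1+19, 1+14) = Beta(20, 15).

Posterior: Beta(20, 15)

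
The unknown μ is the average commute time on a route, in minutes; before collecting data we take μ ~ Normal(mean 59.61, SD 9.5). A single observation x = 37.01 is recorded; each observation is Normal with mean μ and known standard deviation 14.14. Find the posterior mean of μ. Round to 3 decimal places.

Posterior mean ≈ 52.581

Prior precision 1/τ₀² = 1/9.5² = 0.0110803; data precision n/σ² = 1/14.14² = 0.00500151.
Posterior precision = 0.0110803 + 0.00500151 = 0.0160818.
Posterior mean = (0.0110803·59.61 + 0.00500151·37.01) / 0.0160818 = 52.581.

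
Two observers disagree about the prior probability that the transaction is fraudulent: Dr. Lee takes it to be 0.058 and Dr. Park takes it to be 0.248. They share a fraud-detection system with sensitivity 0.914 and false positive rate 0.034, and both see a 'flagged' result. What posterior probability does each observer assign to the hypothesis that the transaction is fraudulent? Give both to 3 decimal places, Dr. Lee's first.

Dr. Lee: 0.623; Dr. Park: 0.899

The likelihood ratio for a 'flagged' result is 0.914/0.034 = 26.882.
Dr. Lee: prior odds 0.058/0.942 = 0.061571; posterior odds 1.6552; posterior probability 0.623.
Dr. Park: prior odds 0.248/0.752 = 0.32979; posterior odds 8.8655; posterior probability 0.899.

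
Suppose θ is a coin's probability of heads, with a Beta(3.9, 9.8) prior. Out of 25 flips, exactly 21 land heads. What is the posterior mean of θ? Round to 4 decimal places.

The binomial likelihood is conjugate to the Beta prior: with 21 successes and 4 failures, the posterior is Beta(3.9+21, 9.8+4) = Beta(24.9, 13.8).
E[θ | data] = 24.9/(24.9+13.8) = 0.6434.

Posterior mean ≈ 0.6434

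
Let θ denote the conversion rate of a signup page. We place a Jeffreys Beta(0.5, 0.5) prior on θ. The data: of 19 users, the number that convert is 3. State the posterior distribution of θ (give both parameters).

Observing 3 successes and 16 failures updates Beta(0.5, 0.5) by adding the success and failure counts to the two shape parameters: α = 0.5+3 = 3.5, β = 0.5+16 = 16.5.

Posterior: Beta(3.5, 16.5)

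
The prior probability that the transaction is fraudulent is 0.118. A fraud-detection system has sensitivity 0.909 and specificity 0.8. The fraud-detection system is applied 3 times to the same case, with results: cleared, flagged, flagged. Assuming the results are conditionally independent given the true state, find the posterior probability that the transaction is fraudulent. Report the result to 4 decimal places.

Posterior P(H) ≈ 0.2392

Let H be the event that the transaction is fraudulent; start with P(H) = 0.118. P('flagged'|H) = 0.909, P('flagged'|¬H) = 0.2.
Update on result 1 ('cleared'): P(H) ← 0.091·0.1180 / (0.091·0.1180 + 0.8·0.8820) = 0.010738/0.71634 = 0.0150.
Update on result 2 ('flagged'): P(H) ← 0.909·0.0150 / (0.909·0.0150 + 0.2·0.9850) = 0.013626/0.21063 = 0.0647.
Update on result 3 ('flagged'): P(H) ← 0.909·0.0647 / (0.909·0.0647 + 0.2·0.9353) = 0.058805/0.24587 = 0.2392.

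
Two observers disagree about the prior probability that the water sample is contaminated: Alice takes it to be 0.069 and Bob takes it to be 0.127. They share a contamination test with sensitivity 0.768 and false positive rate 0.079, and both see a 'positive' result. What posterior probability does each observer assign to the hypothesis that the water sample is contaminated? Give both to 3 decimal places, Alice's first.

The likelihood ratio for a 'positive' result is 0.768/0.079 = 9.7215.
Alice: prior odds 0.069/0.931 = 0.074114; posterior odds 0.72050; posterior probability 0.419.
Bob: prior odds 0.127/0.873 = 0.14548; posterior odds 1.4142; posterior probability 0.586.

Alice: 0.419; Bob: 0.586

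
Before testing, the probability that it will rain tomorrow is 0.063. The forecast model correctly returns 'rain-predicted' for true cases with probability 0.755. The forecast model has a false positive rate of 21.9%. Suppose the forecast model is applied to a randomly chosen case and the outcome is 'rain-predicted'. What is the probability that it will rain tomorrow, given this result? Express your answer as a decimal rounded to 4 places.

Let H be the event that it will rain tomorrow. P(H) = 0.063, so P(¬H) = 0.937. With E the 'rain-predicted' result, P(E|H) = 0.755 and P(E|¬H) = 0.219.
P(E) = 0.755·0.063 + 0.219·0.937 = 0.047565 + 0.20520 = 0.25277.
By Bayes' theorem, P(H|E) = 0.047565 / 0.25277 = 0.1882.

P(H | E) ≈ 0.1882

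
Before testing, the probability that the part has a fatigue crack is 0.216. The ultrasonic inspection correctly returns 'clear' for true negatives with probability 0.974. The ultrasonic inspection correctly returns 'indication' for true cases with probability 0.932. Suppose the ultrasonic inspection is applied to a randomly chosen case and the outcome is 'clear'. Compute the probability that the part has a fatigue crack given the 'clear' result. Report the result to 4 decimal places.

Let H be the event that the part has a fatigue crack. P(H) = 0.216, so P(¬H) = 0.784. With E the 'clear' result, P(E|H) = 0.068 and P(E|¬H) = 0.974.
P(E) = 0.068·0.216 + 0.974·0.784 = 0.014688 + 0.76362 = 0.77830.
By Bayes' theorem, P(H|E) = 0.014688 / 0.77830 = 0.0189.

P(H | E) ≈ 0.0189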